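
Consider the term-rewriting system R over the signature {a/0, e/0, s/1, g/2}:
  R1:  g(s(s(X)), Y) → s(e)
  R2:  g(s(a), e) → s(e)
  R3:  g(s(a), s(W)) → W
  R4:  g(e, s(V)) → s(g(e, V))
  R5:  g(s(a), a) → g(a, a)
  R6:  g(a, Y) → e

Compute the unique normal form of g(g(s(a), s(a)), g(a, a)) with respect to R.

e

1. g(g(s(a), s(a)), g(a, a))  →  g(a, g(a, a))   [R3 at 1]
2. g(a, g(a, a))  →  e   [R6 at ε]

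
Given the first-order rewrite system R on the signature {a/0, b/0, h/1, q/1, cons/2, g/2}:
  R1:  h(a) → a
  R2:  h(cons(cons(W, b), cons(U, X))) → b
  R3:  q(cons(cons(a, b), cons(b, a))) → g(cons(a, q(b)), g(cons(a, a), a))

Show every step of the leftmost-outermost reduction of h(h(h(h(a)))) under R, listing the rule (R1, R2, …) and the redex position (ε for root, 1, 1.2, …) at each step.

a

1. h(h(h(h(a))))  →  h(h(h(a)))   [R1 at 1.1.1]
2. h(h(h(a)))  →  h(h(a))   [R1 at 1.1]
3. h(h(a))  →  h(a)   [R1 at 1]
4. h(a)  →  a   [R1 at ε]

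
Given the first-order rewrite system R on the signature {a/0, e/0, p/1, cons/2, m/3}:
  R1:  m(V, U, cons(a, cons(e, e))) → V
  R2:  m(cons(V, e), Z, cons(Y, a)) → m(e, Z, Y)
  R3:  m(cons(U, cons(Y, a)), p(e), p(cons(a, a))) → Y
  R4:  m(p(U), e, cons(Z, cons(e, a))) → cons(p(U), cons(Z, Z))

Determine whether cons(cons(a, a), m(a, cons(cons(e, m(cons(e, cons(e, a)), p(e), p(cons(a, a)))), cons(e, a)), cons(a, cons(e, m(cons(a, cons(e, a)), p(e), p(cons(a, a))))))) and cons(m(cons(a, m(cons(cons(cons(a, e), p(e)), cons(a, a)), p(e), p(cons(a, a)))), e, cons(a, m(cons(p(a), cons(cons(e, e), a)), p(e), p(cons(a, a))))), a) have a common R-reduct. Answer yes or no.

Reduce t₁ = cons(cons(a, a), m(a, cons(cons(e, m(cons(e, cons(e, a)), p(e), p(cons(a, a)))), cons(e, a)), cons(a, cons(e, m(cons(a, cons(e, a)), p(e), p(cons(a, a))))))):
1. cons(cons(a, a), m(a, cons(cons(e, m(cons(e, cons(e, a)), p(e), p(cons(a, a)))), cons(e, a)), cons(a, cons(e, m(cons(a, cons(e, a)), p(e), p(cons(a, a)))))))  →  cons(cons(a, a), m(a, cons(cons(e, e), cons(e, a)), cons(a, cons(e, m(cons(a, cons(e, a)), p(e), p(cons(a, a)))))))   [R3 at 2.2.1.2]
2. cons(cons(a, a), m(a, cons(cons(e, e), cons(e, a)), cons(a, cons(e, m(cons(a, cons(e, a)), p(e), p(cons(a, a)))))))  →  cons(cons(a, a), m(a, cons(cons(e, e), cons(e, a)), cons(a, cons(e, e))))   [R3 at 2.3.2.2]
3. cons(cons(a, a), m(a, cons(cons(e, e), cons(e, a)), cons(a, cons(e, e))))  →  cons(cons(a, a), a)   [R1 at 2]

Reduce t₂ = cons(m(cons(a, m(cons(cons(cons(a, e), p(e)), cons(a, a)), p(e), p(cons(a, a)))), e, cons(a, m(cons(p(a), cons(cons(e, e), a)), p(e), p(cons(a, a))))), a):
1. cons(m(cons(a, m(cons(cons(cons(a, e), p(e)), cons(a, a)), p(e), p(cons(a, a)))), e, cons(a, m(cons(p(a), cons(cons(e, e), a)), p(e), p(cons(a, a))))), a)  →  cons(m(cons(a, a), e, cons(a, m(cons(p(a), cons(cons(e, e), a)), p(e), p(cons(a, a))))), a)   [R3 at 1.1.2]
2. cons(m(cons(a, a), e, cons(a, m(cons(p(a), cons(cons(e, e), a)), p(e), p(cons(a, a))))), a)  →  cons(m(cons(a, a), e, cons(a, cons(e, e))), a)   [R3 at 1.3.2]
3. cons(m(cons(a, a), e, cons(a, cons(e, e))), a)  →  cons(cons(a, a), a)   [R1 at 1]

yes — NF(t₁) = cons(cons(a, a), a), NF(t₂) = cons(cons(a, a), a)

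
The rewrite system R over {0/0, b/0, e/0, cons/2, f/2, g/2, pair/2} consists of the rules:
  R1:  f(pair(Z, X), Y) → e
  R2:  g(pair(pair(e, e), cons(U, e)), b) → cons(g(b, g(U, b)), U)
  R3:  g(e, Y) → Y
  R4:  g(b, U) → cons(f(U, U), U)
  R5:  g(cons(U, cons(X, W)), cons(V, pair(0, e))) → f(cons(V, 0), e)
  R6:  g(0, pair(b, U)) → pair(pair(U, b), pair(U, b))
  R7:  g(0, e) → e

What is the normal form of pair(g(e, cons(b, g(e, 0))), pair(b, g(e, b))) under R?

pair(cons(b, 0), pair(b, b))

1. pair(g(e, cons(b, g(e, 0))), pair(b, g(e, b)))  →  pair(cons(b, g(e, 0)), pair(b, g(e, b)))   [R3 at 1]
2. pair(cons(b, g(e, 0)), pair(b, g(e, b)))  →  pair(cons(b, 0), pair(b, g(e, b)))   [R3 at 1.2]
3. pair(cons(b, 0), pair(b, g(e, b)))  →  pair(cons(b, 0), pair(b, b))   [R3 at 2.2]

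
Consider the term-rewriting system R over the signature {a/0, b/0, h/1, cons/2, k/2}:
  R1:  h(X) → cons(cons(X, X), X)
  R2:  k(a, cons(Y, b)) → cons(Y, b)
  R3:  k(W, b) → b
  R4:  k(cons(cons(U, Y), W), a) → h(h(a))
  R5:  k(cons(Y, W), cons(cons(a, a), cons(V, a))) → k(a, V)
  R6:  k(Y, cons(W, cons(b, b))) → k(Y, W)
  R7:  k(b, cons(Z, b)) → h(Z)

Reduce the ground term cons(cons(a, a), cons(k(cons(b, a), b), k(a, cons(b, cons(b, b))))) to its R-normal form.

1. cons(cons(a, a), cons(k(cons(b, a), b), k(a, cons(b, cons(b, b)))))  →  cons(cons(a, a), cons(b, k(a, cons(b, cons(b, b)))))   [R3 at 2.1]
2. cons(cons(a, a), cons(b, k(a, cons(b, cons(b, b)))))  →  cons(cons(a, a), cons(b, k(a, b)))   [R6 at 2.2]
3. cons(cons(a, a), cons(b, k(a, b)))  →  cons(cons(a, a), cons(b, b))   [R3 at 2.2]

cons(cons(a, a), cons(b, b))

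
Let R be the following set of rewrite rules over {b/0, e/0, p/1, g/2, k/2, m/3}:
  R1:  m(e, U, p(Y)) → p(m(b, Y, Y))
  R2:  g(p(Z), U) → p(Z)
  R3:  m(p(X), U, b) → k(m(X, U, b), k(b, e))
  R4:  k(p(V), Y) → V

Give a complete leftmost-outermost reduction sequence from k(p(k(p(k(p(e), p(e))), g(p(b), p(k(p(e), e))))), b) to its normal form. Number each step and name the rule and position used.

1. k(p(k(p(k(p(e), p(e))), g(p(b), p(k(p(e), e))))), b)  →  k(p(k(p(e), p(e))), g(p(b), p(k(p(e), e))))   [R4 at ε]
2. k(p(k(p(e), p(e))), g(p(b), p(k(p(e), e))))  →  k(p(e), p(e))   [R4 at ε]
3. k(p(e), p(e))  →  e   [R4 at ε]

e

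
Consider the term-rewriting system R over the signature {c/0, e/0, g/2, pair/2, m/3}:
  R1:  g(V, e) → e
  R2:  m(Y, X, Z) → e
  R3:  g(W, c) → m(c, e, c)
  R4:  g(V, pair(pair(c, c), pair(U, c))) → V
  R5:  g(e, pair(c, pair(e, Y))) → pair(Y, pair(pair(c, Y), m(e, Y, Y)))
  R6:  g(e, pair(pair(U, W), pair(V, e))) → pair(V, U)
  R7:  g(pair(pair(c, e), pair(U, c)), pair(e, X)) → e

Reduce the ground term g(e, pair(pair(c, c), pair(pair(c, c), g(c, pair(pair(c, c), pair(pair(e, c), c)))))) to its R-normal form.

1. g(e, pair(pair(c, c), pair(pair(c, c), g(c, pair(pair(c, c), pair(pair(e, c), c))))))  →  g(e, pair(pair(c, c), pair(pair(c, c), c)))   [R4 at 2.2.2]
2. g(e, pair(pair(c, c), pair(pair(c, c), c)))  →  e   [R4 at ε]

e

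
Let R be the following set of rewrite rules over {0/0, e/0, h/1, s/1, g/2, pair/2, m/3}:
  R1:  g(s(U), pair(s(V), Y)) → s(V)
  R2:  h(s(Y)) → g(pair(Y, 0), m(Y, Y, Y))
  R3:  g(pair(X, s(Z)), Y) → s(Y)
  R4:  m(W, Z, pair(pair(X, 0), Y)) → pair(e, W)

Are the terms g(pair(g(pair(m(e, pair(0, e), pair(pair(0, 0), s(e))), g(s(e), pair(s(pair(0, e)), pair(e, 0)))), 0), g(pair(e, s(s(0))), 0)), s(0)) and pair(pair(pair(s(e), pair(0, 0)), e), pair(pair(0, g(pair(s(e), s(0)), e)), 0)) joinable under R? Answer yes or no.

no — NF(t₁) = s(s(0)), NF(t₂) = pair(pair(pair(s(e), pair(0, 0)), e), pair(pair(0, s(e)), 0))

Reduce t₁ = g(pair(g(pair(m(e, pair(0, e), pair(pair(0, 0), s(e))), g(s(e), pair(s(pair(0, e)), pair(e, 0)))), 0), g(pair(e, s(s(0))), 0)), s(0)):
1. g(pair(g(pair(m(e, pair(0, e), pair(pair(0, 0), s(e))), g(s(e), pair(s(pair(0, e)), pair(e, 0)))), 0), g(pair(e, s(s(0))), 0)), s(0))  →  g(pair(g(pair(pair(e, e), g(s(e), pair(s(pair(0, e)), pair(e, 0)))), 0), g(pair(e, s(s(0))), 0)), s(0))   [R4 at 1.1.1.1]
2. g(pair(g(pair(pair(e, e), g(s(e), pair(s(pair(0, e)), pair(e, 0)))), 0), g(pair(e, s(s(0))), 0)), s(0))  →  g(pair(g(pair(pair(e, e), s(pair(0, e))), 0), g(pair(e, s(s(0))), 0)), s(0))   [R1 at 1.1.1.2]
3. g(pair(g(pair(pair(e, e), s(pair(0, e))), 0), g(pair(e, s(s(0))), 0)), s(0))  →  g(pair(s(0), g(pair(e, s(s(0))), 0)), s(0))   [R3 at 1.1]
4. g(pair(s(0), g(pair(e, s(s(0))), 0)), s(0))  →  g(pair(s(0), s(0)), s(0))   [R3 at 1.2]
5. g(pair(s(0), s(0)), s(0))  →  s(s(0))   [R3 at ε]

Reduce t₂ = pair(pair(pair(s(e), pair(0, 0)), e), pair(pair(0, g(pair(s(e), s(0)), e)), 0)):
1. pair(pair(pair(s(e), pair(0, 0)), e), pair(pair(0, g(pair(s(e), s(0)), e)), 0))  →  pair(pair(pair(s(e), pair(0, 0)), e), pair(pair(0, s(e)), 0))   [R3 at 2.1.2]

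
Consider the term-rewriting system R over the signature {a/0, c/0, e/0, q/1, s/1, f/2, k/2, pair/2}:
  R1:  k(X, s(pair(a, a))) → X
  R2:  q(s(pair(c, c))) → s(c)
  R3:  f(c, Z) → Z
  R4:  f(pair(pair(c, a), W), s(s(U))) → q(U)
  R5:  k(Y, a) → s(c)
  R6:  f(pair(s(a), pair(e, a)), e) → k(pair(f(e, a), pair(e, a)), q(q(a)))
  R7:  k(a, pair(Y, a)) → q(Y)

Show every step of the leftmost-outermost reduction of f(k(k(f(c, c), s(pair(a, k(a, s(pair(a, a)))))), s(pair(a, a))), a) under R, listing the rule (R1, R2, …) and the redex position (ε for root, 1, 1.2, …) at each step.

a

1. f(k(k(f(c, c), s(pair(a, k(a, s(pair(a, a)))))), s(pair(a, a))), a)  →  f(k(f(c, c), s(pair(a, k(a, s(pair(a, a)))))), a)   [R1 at 1]
2. f(k(f(c, c), s(pair(a, k(a, s(pair(a, a)))))), a)  →  f(k(c, s(pair(a, k(a, s(pair(a, a)))))), a)   [R3 at 1.1]
3. f(k(c, s(pair(a, k(a, s(pair(a, a)))))), a)  →  f(k(c, s(pair(a, a))), a)   [R1 at 1.2.1.2]
4. f(k(c, s(pair(a, a))), a)  →  f(c, a)   [R1 at 1]
5. f(c, a)  →  a   [R3 at ε]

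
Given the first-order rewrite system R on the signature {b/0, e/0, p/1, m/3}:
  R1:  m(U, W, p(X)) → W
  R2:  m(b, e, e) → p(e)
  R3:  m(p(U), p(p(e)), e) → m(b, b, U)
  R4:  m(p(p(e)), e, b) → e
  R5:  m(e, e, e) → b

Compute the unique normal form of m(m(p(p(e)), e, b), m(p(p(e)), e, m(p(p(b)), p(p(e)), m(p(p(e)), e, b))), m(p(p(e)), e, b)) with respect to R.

b

1. m(m(p(p(e)), e, b), m(p(p(e)), e, m(p(p(b)), p(p(e)), m(p(p(e)), e, b))), m(p(p(e)), e, b))  →  m(e, m(p(p(e)), e, m(p(p(b)), p(p(e)), m(p(p(e)), e, b))), m(p(p(e)), e, b))   [R4 at 1]
2. m(e, m(p(p(e)), e, m(p(p(b)), p(p(e)), m(p(p(e)), e, b))), m(p(p(e)), e, b))  →  m(e, m(p(p(e)), e, m(p(p(b)), p(p(e)), e)), m(p(p(e)), e, b))   [R4 at 2.3.3]
3. m(e, m(p(p(e)), e, m(p(p(b)), p(p(e)), e)), m(p(p(e)), e, b))  →  m(e, m(p(p(e)), e, m(b, b, p(b))), m(p(p(e)), e, b))   [R3 at 2.3]
4. m(e, m(p(p(e)), e, m(b, b, p(b))), m(p(p(e)), e, b))  →  m(e, m(p(p(e)), e, b), m(p(p(e)), e, b))   [R1 at 2.3]
5. m(e, m(p(p(e)), e, b), m(p(p(e)), e, b))  →  m(e, e, m(p(p(e)), e, b))   [R4 at 2]
6. m(e, e, m(p(p(e)), e, b))  →  m(e, e, e)   [R4 at 3]
7. m(e, e, e)  →  b   [R5 at ε]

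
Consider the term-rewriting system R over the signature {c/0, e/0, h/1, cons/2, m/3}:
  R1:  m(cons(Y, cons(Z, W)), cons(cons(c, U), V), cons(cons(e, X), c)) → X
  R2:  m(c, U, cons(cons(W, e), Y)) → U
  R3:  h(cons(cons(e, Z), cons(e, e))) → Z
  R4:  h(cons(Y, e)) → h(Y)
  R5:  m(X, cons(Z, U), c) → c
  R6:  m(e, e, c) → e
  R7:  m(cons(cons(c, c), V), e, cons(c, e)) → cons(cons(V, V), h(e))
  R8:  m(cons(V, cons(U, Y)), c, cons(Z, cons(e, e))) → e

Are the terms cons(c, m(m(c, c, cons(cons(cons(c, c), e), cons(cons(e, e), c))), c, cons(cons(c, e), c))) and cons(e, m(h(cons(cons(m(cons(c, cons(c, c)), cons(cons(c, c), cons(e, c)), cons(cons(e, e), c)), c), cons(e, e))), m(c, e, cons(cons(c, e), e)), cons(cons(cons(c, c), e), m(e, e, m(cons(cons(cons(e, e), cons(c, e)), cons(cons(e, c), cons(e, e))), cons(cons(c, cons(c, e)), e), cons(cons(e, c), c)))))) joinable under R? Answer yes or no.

no — NF(t₁) = cons(c, c), NF(t₂) = cons(e, e)

Reduce t₁ = cons(c, m(m(c, c, cons(cons(cons(c, c), e), cons(cons(e, e), c))), c, cons(cons(c, e), c))):
1. cons(c, m(m(c, c, cons(cons(cons(c, c), e), cons(cons(e, e), c))), c, cons(cons(c, e), c)))  →  cons(c, m(c, c, cons(cons(c, e), c)))   [R2 at 2.1]
2. cons(c, m(c, c, cons(cons(c, e), c)))  →  cons(c, c)   [R2 at 2]

Reduce t₂ = cons(e, m(h(cons(cons(m(cons(c, cons(c, c)), cons(cons(c, c), cons(e, c)), cons(cons(e, e), c)), c), cons(e, e))), m(c, e, cons(cons(c, e), e)), cons(cons(cons(c, c), e), m(e, e, m(cons(cons(cons(e, e), cons(c, e)), cons(cons(e, c), cons(e, e))), cons(cons(c, cons(c, e)), e), cons(cons(e, c), c)))))):
1. cons(e, m(h(cons(cons(m(cons(c, cons(c, c)), cons(cons(c, c), cons(e, c)), cons(cons(e, e), c)), c), cons(e, e))), m(c, e, cons(cons(c, e), e)), cons(cons(cons(c, c), e), m(e, e, m(cons(cons(cons(e, e), cons(c, e)), cons(cons(e, c), cons(e, e))), cons(cons(c, cons(c, e)), e), cons(cons(e, c), c))))))  →  cons(e, m(h(cons(cons(e, c), cons(e, e))), m(c, e, cons(cons(c, e), e)), cons(cons(cons(c, c), e), m(e, e, m(cons(cons(cons(e, e), cons(c, e)), cons(cons(e, c), cons(e, e))), cons(cons(c, cons(c, e)), e), cons(cons(e, c), c))))))   [R1 at 2.1.1.1.1]
2. cons(e, m(h(cons(cons(e, c), cons(e, e))), m(c, e, cons(cons(c, e), e)), cons(cons(cons(c, c), e), m(e, e, m(cons(cons(cons(e, e), cons(c, e)), cons(cons(e, c), cons(e, e))), cons(cons(c, cons(c, e)), e), cons(cons(e, c), c))))))  →  cons(e, m(c, m(c, e, cons(cons(c, e), e)), cons(cons(cons(c, c), e), m(e, e, m(cons(cons(cons(e, e), cons(c, e)), cons(cons(e, c), cons(e, e))), cons(cons(c, cons(c, e)), e), cons(cons(e, c), c))))))   [R3 at 2.1]
3. cons(e, m(c, m(c, e, cons(cons(c, e), e)), cons(cons(cons(c, c), e), m(e, e, m(cons(cons(cons(e, e), cons(c, e)), cons(cons(e, c), cons(e, e))), cons(cons(c, cons(c, e)), e), cons(cons(e, c), c))))))  →  cons(e, m(c, e, cons(cons(c, e), e)))   [R2 at 2]
4. cons(e, m(c, e, cons(cons(c, e), e)))  →  cons(e, e)   [R2 at 2]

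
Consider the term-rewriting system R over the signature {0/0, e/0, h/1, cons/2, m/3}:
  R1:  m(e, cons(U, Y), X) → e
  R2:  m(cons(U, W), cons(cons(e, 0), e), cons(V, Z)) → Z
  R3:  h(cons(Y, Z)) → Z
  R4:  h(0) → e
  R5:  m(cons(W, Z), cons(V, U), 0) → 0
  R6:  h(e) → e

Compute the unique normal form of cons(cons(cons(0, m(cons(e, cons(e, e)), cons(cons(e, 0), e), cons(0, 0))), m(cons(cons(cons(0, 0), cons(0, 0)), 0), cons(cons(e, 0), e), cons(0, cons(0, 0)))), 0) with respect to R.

1. cons(cons(cons(0, m(cons(e, cons(e, e)), cons(cons(e, 0), e), cons(0, 0))), m(cons(cons(cons(0, 0), cons(0, 0)), 0), cons(cons(e, 0), e), cons(0, cons(0, 0)))), 0)  →  cons(cons(cons(0, 0), m(cons(cons(cons(0, 0), cons(0, 0)), 0), cons(cons(e, 0), e), cons(0, cons(0, 0)))), 0)   [R2 at 1.1.2]
2. cons(cons(cons(0, 0), m(cons(cons(cons(0, 0), cons(0, 0)), 0), cons(cons(e, 0), e), cons(0, cons(0, 0)))), 0)  →  cons(cons(cons(0, 0), cons(0, 0)), 0)   [R2 at 1.2]

cons(cons(cons(0, 0), cons(0, 0)), 0)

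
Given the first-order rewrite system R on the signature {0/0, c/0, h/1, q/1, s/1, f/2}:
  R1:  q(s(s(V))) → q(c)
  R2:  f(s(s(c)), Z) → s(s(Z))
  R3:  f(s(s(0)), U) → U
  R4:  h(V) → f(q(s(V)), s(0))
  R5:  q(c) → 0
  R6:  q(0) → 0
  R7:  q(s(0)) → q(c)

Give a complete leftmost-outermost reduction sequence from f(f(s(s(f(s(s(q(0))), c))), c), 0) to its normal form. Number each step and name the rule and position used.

s(s(0))

1. f(f(s(s(f(s(s(q(0))), c))), c), 0)  →  f(f(s(s(f(s(s(0)), c))), c), 0)   [R6 at 1.1.1.1.1.1.1]
2. f(f(s(s(f(s(s(0)), c))), c), 0)  →  f(f(s(s(c)), c), 0)   [R3 at 1.1.1.1]
3. f(f(s(s(c)), c), 0)  →  f(s(s(c)), 0)   [R2 at 1]
4. f(s(s(c)), 0)  →  s(s(0))   [R2 at ε]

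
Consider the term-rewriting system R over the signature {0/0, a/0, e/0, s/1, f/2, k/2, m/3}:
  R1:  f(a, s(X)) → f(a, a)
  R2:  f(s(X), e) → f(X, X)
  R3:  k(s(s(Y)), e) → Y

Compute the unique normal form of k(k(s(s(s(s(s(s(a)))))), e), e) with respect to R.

1. k(k(s(s(s(s(s(s(a)))))), e), e)  →  k(s(s(s(s(a)))), e)   [R3 at 1]
2. k(s(s(s(s(a)))), e)  →  s(s(a))   [R3 at ε]

s(s(a))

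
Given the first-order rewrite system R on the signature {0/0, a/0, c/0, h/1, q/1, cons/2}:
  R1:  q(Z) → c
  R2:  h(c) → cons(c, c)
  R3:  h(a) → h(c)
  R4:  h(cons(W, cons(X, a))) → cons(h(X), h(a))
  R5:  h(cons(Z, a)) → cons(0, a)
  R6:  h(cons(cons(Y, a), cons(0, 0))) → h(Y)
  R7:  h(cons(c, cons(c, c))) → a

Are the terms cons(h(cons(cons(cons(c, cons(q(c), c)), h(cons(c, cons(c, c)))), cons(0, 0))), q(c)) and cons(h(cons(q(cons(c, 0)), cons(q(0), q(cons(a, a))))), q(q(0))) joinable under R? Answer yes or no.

Reduce t₁ = cons(h(cons(cons(cons(c, cons(q(c), c)), h(cons(c, cons(c, c)))), cons(0, 0))), q(c)):
1. cons(h(cons(cons(cons(c, cons(q(c), c)), h(cons(c, cons(c, c)))), cons(0, 0))), q(c))  →  cons(h(cons(cons(cons(c, cons(c, c)), h(cons(c, cons(c, c)))), cons(0, 0))), q(c))   [R1 at 1.1.1.1.2.1]
2. cons(h(cons(cons(cons(c, cons(c, c)), h(cons(c, cons(c, c)))), cons(0, 0))), q(c))  →  cons(h(cons(cons(cons(c, cons(c, c)), a), cons(0, 0))), q(c))   [R7 at 1.1.1.2]
3. cons(h(cons(cons(cons(c, cons(c, c)), a), cons(0, 0))), q(c))  →  cons(h(cons(c, cons(c, c))), q(c))   [R6 at 1]
4. cons(h(cons(c, cons(c, c))), q(c))  →  cons(a, q(c))   [R7 at 1]
5. cons(a, q(c))  →  cons(a, c)   [R1 at 2]

Reduce t₂ = cons(h(cons(q(cons(c, 0)), cons(q(0), q(cons(a, a))))), q(q(0))):
1. cons(h(cons(q(cons(c, 0)), cons(q(0), q(cons(a, a))))), q(q(0)))  →  cons(h(cons(c, cons(q(0), q(cons(a, a))))), q(q(0)))   [R1 at 1.1.1]
2. cons(h(cons(c, cons(q(0), q(cons(a, a))))), q(q(0)))  →  cons(h(cons(c, cons(c, q(cons(a, a))))), q(q(0)))   [R1 at 1.1.2.1]
3. cons(h(cons(c, cons(c, q(cons(a, a))))), q(q(0)))  →  cons(h(cons(c, cons(c, c))), q(q(0)))   [R1 at 1.1.2.2]
4. cons(h(cons(c, cons(c, c))), q(q(0)))  →  cons(a, q(q(0)))   [R7 at 1]
5. cons(a, q(q(0)))  →  cons(a, c)   [R1 at 2]

yes — NF(t₁) = cons(a, c), NF(t₂) = cons(a, c)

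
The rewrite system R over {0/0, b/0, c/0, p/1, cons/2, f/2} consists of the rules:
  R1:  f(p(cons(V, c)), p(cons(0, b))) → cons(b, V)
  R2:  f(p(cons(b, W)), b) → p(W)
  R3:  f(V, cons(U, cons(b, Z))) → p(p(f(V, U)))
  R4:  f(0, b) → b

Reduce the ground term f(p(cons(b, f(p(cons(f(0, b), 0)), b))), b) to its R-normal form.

1. f(p(cons(b, f(p(cons(f(0, b), 0)), b))), b)  →  p(f(p(cons(f(0, b), 0)), b))   [R2 at ε]
2. p(f(p(cons(f(0, b), 0)), b))  →  p(f(p(cons(b, 0)), b))   [R4 at 1.1.1.1]
3. p(f(p(cons(b, 0)), b))  →  p(p(0))   [R2 at 1]

p(p(0))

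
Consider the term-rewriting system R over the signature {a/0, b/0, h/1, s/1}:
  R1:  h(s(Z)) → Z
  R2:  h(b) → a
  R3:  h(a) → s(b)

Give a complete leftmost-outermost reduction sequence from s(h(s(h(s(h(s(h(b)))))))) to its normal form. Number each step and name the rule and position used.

1. s(h(s(h(s(h(s(h(b))))))))  →  s(h(s(h(s(h(b))))))   [R1 at 1]
2. s(h(s(h(s(h(b))))))  →  s(h(s(h(b))))   [R1 at 1]
3. s(h(s(h(b))))  →  s(h(b))   [R1 at 1]
4. s(h(b))  →  s(a)   [R2 at 1]

s(a)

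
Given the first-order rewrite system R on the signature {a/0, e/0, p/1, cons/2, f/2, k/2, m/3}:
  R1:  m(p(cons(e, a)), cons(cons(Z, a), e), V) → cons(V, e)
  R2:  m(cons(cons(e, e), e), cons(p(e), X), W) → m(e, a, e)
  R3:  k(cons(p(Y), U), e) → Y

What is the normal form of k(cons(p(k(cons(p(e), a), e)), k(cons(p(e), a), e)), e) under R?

e

1. k(cons(p(k(cons(p(e), a), e)), k(cons(p(e), a), e)), e)  →  k(cons(p(e), a), e)   [R3 at ε]
2. k(cons(p(e), a), e)  →  e   [R3 at ε]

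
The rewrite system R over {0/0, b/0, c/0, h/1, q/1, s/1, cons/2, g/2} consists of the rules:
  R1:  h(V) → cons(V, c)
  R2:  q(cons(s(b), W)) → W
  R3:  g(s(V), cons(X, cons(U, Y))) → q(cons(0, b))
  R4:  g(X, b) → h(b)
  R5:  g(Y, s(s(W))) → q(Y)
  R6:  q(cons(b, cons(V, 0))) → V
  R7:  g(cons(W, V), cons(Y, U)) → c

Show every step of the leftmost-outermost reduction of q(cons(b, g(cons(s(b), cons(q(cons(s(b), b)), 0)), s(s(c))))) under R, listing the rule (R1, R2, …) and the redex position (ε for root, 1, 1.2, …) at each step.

b

1. q(cons(b, g(cons(s(b), cons(q(cons(s(b), b)), 0)), s(s(c)))))  →  q(cons(b, q(cons(s(b), cons(q(cons(s(b), b)), 0)))))   [R5 at 1.2]
2. q(cons(b, q(cons(s(b), cons(q(cons(s(b), b)), 0)))))  →  q(cons(b, cons(q(cons(s(b), b)), 0)))   [R2 at 1.2]
3. q(cons(b, cons(q(cons(s(b), b)), 0)))  →  q(cons(s(b), b))   [R6 at ε]
4. q(cons(s(b), b))  →  b   [R2 at ε]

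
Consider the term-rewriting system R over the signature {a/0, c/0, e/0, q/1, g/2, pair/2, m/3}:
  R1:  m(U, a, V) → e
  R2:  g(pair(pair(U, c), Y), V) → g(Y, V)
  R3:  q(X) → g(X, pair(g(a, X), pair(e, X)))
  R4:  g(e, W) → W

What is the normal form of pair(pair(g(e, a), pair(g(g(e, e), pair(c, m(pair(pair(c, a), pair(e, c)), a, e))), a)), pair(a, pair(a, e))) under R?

1. pair(pair(g(e, a), pair(g(g(e, e), pair(c, m(pair(pair(c, a), pair(e, c)), a, e))), a)), pair(a, pair(a, e)))  →  pair(pair(a, pair(g(g(e, e), pair(c, m(pair(pair(c, a), pair(e, c)), a, e))), a)), pair(a, pair(a, e)))   [R4 at 1.1]
2. pair(pair(a, pair(g(g(e, e), pair(c, m(pair(pair(c, a), pair(e, c)), a, e))), a)), pair(a, pair(a, e)))  →  pair(pair(a, pair(g(e, pair(c, m(pair(pair(c, a), pair(e, c)), a, e))), a)), pair(a, pair(a, e)))   [R4 at 1.2.1.1]
3. pair(pair(a, pair(g(e, pair(c, m(pair(pair(c, a), pair(e, c)), a, e))), a)), pair(a, pair(a, e)))  →  pair(pair(a, pair(pair(c, m(pair(pair(c, a), pair(e, c)), a, e)), a)), pair(a, pair(a, e)))   [R4 at 1.2.1]
4. pair(pair(a, pair(pair(c, m(pair(pair(c, a), pair(e, c)), a, e)), a)), pair(a, pair(a, e)))  →  pair(pair(a, pair(pair(c, e), a)), pair(a, pair(a, e)))   [R1 at 1.2.1.2]

pair(pair(a, pair(pair(c, e), a)), pair(a, pair(a, e)))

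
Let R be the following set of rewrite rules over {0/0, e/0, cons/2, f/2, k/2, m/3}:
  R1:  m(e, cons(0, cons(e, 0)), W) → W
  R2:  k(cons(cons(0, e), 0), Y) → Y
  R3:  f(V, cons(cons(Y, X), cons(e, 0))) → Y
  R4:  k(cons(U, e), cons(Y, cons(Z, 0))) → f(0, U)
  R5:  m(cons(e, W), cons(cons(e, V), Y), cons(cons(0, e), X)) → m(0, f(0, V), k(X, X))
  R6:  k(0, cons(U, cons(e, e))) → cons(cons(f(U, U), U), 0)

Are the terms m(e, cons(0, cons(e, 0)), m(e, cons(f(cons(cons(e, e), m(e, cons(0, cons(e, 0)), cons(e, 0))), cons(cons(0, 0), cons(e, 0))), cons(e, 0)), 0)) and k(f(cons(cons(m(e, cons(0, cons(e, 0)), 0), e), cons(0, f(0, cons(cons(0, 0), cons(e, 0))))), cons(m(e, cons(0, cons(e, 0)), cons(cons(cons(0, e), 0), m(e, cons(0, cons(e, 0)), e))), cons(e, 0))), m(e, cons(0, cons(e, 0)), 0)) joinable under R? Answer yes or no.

yes — NF(t₁) = 0, NF(t₂) = 0

Reduce t₁ = m(e, cons(0, cons(e, 0)), m(e, cons(f(cons(cons(e, e), m(e, cons(0, cons(e, 0)), cons(e, 0))), cons(cons(0, 0), cons(e, 0))), cons(e, 0)), 0)):
1. m(e, cons(0, cons(e, 0)), m(e, cons(f(cons(cons(e, e), m(e, cons(0, cons(e, 0)), cons(e, 0))), cons(cons(0, 0), cons(e, 0))), cons(e, 0)), 0))  →  m(e, cons(f(cons(cons(e, e), m(e, cons(0, cons(e, 0)), cons(e, 0))), cons(cons(0, 0), cons(e, 0))), cons(e, 0)), 0)   [R1 at ε]
2. m(e, cons(f(cons(cons(e, e), m(e, cons(0, cons(e, 0)), cons(e, 0))), cons(cons(0, 0), cons(e, 0))), cons(e, 0)), 0)  →  m(e, cons(0, cons(e, 0)), 0)   [R3 at 2.1]
3. m(e, cons(0, cons(e, 0)), 0)  →  0   [R1 at ε]

Reduce t₂ = k(f(cons(cons(m(e, cons(0, cons(e, 0)), 0), e), cons(0, f(0, cons(cons(0, 0), cons(e, 0))))), cons(m(e, cons(0, cons(e, 0)), cons(cons(cons(0, e), 0), m(e, cons(0, cons(e, 0)), e))), cons(e, 0))), m(e, cons(0, cons(e, 0)), 0)):
1. k(f(cons(cons(m(e, cons(0, cons(e, 0)), 0), e), cons(0, f(0, cons(cons(0, 0), cons(e, 0))))), cons(m(e, cons(0, cons(e, 0)), cons(cons(cons(0, e), 0), m(e, cons(0, cons(e, 0)), e))), cons(e, 0))), m(e, cons(0, cons(e, 0)), 0))  →  k(f(cons(cons(0, e), cons(0, f(0, cons(cons(0, 0), cons(e, 0))))), cons(m(e, cons(0, cons(e, 0)), cons(cons(cons(0, e), 0), m(e, cons(0, cons(e, 0)), e))), cons(e, 0))), m(e, cons(0, cons(e, 0)), 0))   [R1 at 1.1.1.1]
2. k(f(cons(cons(0, e), cons(0, f(0, cons(cons(0, 0), cons(e, 0))))), cons(m(e, cons(0, cons(e, 0)), cons(cons(cons(0, e), 0), m(e, cons(0, cons(e, 0)), e))), cons(e, 0))), m(e, cons(0, cons(e, 0)), 0))  →  k(f(cons(cons(0, e), cons(0, 0)), cons(m(e, cons(0, cons(e, 0)), cons(cons(cons(0, e), 0), m(e, cons(0, cons(e, 0)), e))), cons(e, 0))), m(e, cons(0, cons(e, 0)), 0))   [R3 at 1.1.2.2]
3. k(f(cons(cons(0, e), cons(0, 0)), cons(m(e, cons(0, cons(e, 0)), cons(cons(cons(0, e), 0), m(e, cons(0, cons(e, 0)), e))), cons(e, 0))), m(e, cons(0, cons(e, 0)), 0))  →  k(f(cons(cons(0, e), cons(0, 0)), cons(cons(cons(cons(0, e), 0), m(e, cons(0, cons(e, 0)), e)), cons(e, 0))), m(e, cons(0, cons(e, 0)), 0))   [R1 at 1.2.1]
4. k(f(cons(cons(0, e), cons(0, 0)), cons(cons(cons(cons(0, e), 0), m(e, cons(0, cons(e, 0)), e)), cons(e, 0))), m(e, cons(0, cons(e, 0)), 0))  →  k(cons(cons(0, e), 0), m(e, cons(0, cons(e, 0)), 0))   [R3 at 1]
5. k(cons(cons(0, e), 0), m(e, cons(0, cons(e, 0)), 0))  →  m(e, cons(0, cons(e, 0)), 0)   [R2 at ε]
6. m(e, cons(0, cons(e, 0)), 0)  →  0   [R1 at ε]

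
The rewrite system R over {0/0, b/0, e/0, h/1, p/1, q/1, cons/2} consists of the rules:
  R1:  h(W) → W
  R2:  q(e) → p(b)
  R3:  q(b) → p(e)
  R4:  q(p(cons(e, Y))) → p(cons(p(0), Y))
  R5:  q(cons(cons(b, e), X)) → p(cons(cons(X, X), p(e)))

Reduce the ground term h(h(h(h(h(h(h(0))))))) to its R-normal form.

1. h(h(h(h(h(h(h(0)))))))  →  h(h(h(h(h(h(0))))))   [R1 at ε]
2. h(h(h(h(h(h(0))))))  →  h(h(h(h(h(0)))))   [R1 at ε]
3. h(h(h(h(h(0)))))  →  h(h(h(h(0))))   [R1 at ε]
4. h(h(h(h(0))))  →  h(h(h(0)))   [R1 at ε]
5. h(h(h(0)))  →  h(h(0))   [R1 at ε]
6. h(h(0))  →  h(0)   [R1 at ε]
7. h(0)  →  0   [R1 at ε]

0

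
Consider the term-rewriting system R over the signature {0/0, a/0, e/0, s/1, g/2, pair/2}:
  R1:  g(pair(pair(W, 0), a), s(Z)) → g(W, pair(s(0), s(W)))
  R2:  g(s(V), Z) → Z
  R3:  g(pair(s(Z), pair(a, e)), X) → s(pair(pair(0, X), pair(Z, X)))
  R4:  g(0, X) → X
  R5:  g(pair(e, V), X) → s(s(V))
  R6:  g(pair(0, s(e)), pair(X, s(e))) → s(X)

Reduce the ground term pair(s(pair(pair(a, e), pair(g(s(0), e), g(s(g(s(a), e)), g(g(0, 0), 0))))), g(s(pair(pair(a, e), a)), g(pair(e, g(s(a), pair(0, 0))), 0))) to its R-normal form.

1. pair(s(pair(pair(a, e), pair(g(s(0), e), g(s(g(s(a), e)), g(g(0, 0), 0))))), g(s(pair(pair(a, e), a)), g(pair(e, g(s(a), pair(0, 0))), 0)))  →  pair(s(pair(pair(a, e), pair(e, g(s(g(s(a), e)), g(g(0, 0), 0))))), g(s(pair(pair(a, e), a)), g(pair(e, g(s(a), pair(0, 0))), 0)))   [R2 at 1.1.2.1]
2. pair(s(pair(pair(a, e), pair(e, g(s(g(s(a), e)), g(g(0, 0), 0))))), g(s(pair(pair(a, e), a)), g(pair(e, g(s(a), pair(0, 0))), 0)))  →  pair(s(pair(pair(a, e), pair(e, g(g(0, 0), 0)))), g(s(pair(pair(a, e), a)), g(pair(e, g(s(a), pair(0, 0))), 0)))   [R2 at 1.1.2.2]
3. pair(s(pair(pair(a, e), pair(e, g(g(0, 0), 0)))), g(s(pair(pair(a, e), a)), g(pair(e, g(s(a), pair(0, 0))), 0)))  →  pair(s(pair(pair(a, e), pair(e, g(0, 0)))), g(s(pair(pair(a, e), a)), g(pair(e, g(s(a), pair(0, 0))), 0)))   [R4 at 1.1.2.2.1]
4. pair(s(pair(pair(a, e), pair(e, g(0, 0)))), g(s(pair(pair(a, e), a)), g(pair(e, g(s(a), pair(0, 0))), 0)))  →  pair(s(pair(pair(a, e), pair(e, 0))), g(s(pair(pair(a, e), a)), g(pair(e, g(s(a), pair(0, 0))), 0)))   [R4 at 1.1.2.2]
5. pair(s(pair(pair(a, e), pair(e, 0))), g(s(pair(pair(a, e), a)), g(pair(e, g(s(a), pair(0, 0))), 0)))  →  pair(s(pair(pair(a, e), pair(e, 0))), g(pair(e, g(s(a), pair(0, 0))), 0))   [R2 at 2]
6. pair(s(pair(pair(a, e), pair(e, 0))), g(pair(e, g(s(a), pair(0, 0))), 0))  →  pair(s(pair(pair(a, e), pair(e, 0))), s(s(g(s(a), pair(0, 0)))))   [R5 at 2]
7. pair(s(pair(pair(a, e), pair(e, 0))), s(s(g(s(a), pair(0, 0)))))  →  pair(s(pair(pair(a, e), pair(e, 0))), s(s(pair(0, 0))))   [R2 at 2.1.1]

pair(s(pair(pair(a, e), pair(e, 0))), s(s(pair(0, 0))))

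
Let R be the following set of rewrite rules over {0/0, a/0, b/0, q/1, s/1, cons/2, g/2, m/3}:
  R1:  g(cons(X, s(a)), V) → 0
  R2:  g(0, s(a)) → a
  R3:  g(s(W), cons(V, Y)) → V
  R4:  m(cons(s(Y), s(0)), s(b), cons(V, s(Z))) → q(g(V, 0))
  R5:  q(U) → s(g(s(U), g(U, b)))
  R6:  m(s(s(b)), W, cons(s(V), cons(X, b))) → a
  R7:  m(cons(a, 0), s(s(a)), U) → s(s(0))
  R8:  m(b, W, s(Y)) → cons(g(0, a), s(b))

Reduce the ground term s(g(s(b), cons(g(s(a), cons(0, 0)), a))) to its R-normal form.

1. s(g(s(b), cons(g(s(a), cons(0, 0)), a)))  →  s(g(s(a), cons(0, 0)))   [R3 at 1]
2. s(g(s(a), cons(0, 0)))  →  s(0)   [R3 at 1]

s(0)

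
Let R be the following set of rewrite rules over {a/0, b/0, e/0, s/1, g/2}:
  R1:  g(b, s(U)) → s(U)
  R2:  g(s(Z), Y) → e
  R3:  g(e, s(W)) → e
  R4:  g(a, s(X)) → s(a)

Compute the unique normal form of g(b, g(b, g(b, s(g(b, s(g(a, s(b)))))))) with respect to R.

1. g(b, g(b, g(b, s(g(b, s(g(a, s(b))))))))  →  g(b, g(b, s(g(b, s(g(a, s(b)))))))   [R1 at 2.2]
2. g(b, g(b, s(g(b, s(g(a, s(b)))))))  →  g(b, s(g(b, s(g(a, s(b))))))   [R1 at 2]
3. g(b, s(g(b, s(g(a, s(b))))))  →  s(g(b, s(g(a, s(b)))))   [R1 at ε]
4. s(g(b, s(g(a, s(b)))))  →  s(s(g(a, s(b))))   [R1 at 1]
5. s(s(g(a, s(b))))  →  s(s(s(a)))   [R4 at 1.1]

s(s(s(a)))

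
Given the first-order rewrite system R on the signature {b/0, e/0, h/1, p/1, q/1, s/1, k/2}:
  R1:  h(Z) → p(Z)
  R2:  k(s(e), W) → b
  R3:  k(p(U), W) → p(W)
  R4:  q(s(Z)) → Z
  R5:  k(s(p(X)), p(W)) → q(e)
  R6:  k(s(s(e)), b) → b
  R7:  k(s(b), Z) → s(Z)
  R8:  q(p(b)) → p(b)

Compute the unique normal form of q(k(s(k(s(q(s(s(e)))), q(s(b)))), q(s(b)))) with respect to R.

b

1. q(k(s(k(s(q(s(s(e)))), q(s(b)))), q(s(b))))  →  q(k(s(k(s(s(e)), q(s(b)))), q(s(b))))   [R4 at 1.1.1.1.1]
2. q(k(s(k(s(s(e)), q(s(b)))), q(s(b))))  →  q(k(s(k(s(s(e)), b)), q(s(b))))   [R4 at 1.1.1.2]
3. q(k(s(k(s(s(e)), b)), q(s(b))))  →  q(k(s(b), q(s(b))))   [R6 at 1.1.1]
4. q(k(s(b), q(s(b))))  →  q(s(q(s(b))))   [R7 at 1]
5. q(s(q(s(b))))  →  q(s(b))   [R4 at ε]
6. q(s(b))  →  b   [R4 at ε]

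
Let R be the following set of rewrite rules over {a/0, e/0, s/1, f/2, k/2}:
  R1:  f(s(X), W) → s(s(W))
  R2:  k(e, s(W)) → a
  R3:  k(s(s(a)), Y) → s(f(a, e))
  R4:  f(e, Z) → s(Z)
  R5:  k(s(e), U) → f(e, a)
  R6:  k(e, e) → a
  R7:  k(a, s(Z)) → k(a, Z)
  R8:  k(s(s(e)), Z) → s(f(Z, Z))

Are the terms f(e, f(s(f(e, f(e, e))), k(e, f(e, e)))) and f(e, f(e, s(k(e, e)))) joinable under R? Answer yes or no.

yes — NF(t₁) = s(s(s(a))), NF(t₂) = s(s(s(a)))

Reduce t₁ = f(e, f(s(f(e, f(e, e))), k(e, f(e, e)))):
1. f(e, f(s(f(e, f(e, e))), k(e, f(e, e))))  →  s(f(s(f(e, f(e, e))), k(e, f(e, e))))   [R4 at ε]
2. s(f(s(f(e, f(e, e))), k(e, f(e, e))))  →  s(s(s(k(e, f(e, e)))))   [R1 at 1]
3. s(s(s(k(e, f(e, e)))))  →  s(s(s(k(e, s(e)))))   [R4 at 1.1.1.2]
4. s(s(s(k(e, s(e)))))  →  s(s(s(a)))   [R2 at 1.1.1]

Reduce t₂ = f(e, f(e, s(k(e, e)))):
1. f(e, f(e, s(k(e, e))))  →  s(f(e, s(k(e, e))))   [R4 at ε]
2. s(f(e, s(k(e, e))))  →  s(s(s(k(e, e))))   [R4 at 1]
3. s(s(s(k(e, e))))  →  s(s(s(a)))   [R6 at 1.1.1]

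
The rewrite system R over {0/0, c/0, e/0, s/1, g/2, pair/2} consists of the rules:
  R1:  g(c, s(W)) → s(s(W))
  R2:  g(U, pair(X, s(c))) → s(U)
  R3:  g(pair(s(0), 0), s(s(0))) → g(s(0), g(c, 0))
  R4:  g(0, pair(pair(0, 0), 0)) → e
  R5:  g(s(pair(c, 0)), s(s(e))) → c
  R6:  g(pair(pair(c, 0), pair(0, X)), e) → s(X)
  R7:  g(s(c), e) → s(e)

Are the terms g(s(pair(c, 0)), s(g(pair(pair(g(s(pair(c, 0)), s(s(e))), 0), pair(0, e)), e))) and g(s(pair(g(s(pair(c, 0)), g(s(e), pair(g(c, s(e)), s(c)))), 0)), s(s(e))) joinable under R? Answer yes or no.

yes — NF(t₁) = c, NF(t₂) = c

Reduce t₁ = g(s(pair(c, 0)), s(g(pair(pair(g(s(pair(c, 0)), s(s(e))), 0), pair(0, e)), e))):
1. g(s(pair(c, 0)), s(g(pair(pair(g(s(pair(c, 0)), s(s(e))), 0), pair(0, e)), e)))  →  g(s(pair(c, 0)), s(g(pair(pair(c, 0), pair(0, e)), e)))   [R5 at 2.1.1.1.1]
2. g(s(pair(c, 0)), s(g(pair(pair(c, 0), pair(0, e)), e)))  →  g(s(pair(c, 0)), s(s(e)))   [R6 at 2.1]
3. g(s(pair(c, 0)), s(s(e)))  →  c   [R5 at ε]

Reduce t₂ = g(s(pair(g(s(pair(c, 0)), g(s(e), pair(g(c, s(e)), s(c)))), 0)), s(s(e))):
1. g(s(pair(g(s(pair(c, 0)), g(s(e), pair(g(c, s(e)), s(c)))), 0)), s(s(e)))  →  g(s(pair(g(s(pair(c, 0)), s(s(e))), 0)), s(s(e)))   [R2 at 1.1.1.2]
2. g(s(pair(g(s(pair(c, 0)), s(s(e))), 0)), s(s(e)))  →  g(s(pair(c, 0)), s(s(e)))   [R5 at 1.1.1]
3. g(s(pair(c, 0)), s(s(e)))  →  c   [R5 at ε]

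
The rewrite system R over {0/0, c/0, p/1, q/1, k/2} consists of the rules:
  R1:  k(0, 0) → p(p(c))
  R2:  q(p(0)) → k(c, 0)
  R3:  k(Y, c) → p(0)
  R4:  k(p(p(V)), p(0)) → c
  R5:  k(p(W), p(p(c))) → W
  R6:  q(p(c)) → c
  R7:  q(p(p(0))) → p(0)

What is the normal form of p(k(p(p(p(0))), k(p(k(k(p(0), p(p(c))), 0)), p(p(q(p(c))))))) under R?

1. p(k(p(p(p(0))), k(p(k(k(p(0), p(p(c))), 0)), p(p(q(p(c)))))))  →  p(k(p(p(p(0))), k(p(k(0, 0)), p(p(q(p(c)))))))   [R5 at 1.2.1.1.1]
2. p(k(p(p(p(0))), k(p(k(0, 0)), p(p(q(p(c)))))))  →  p(k(p(p(p(0))), k(p(p(p(c))), p(p(q(p(c)))))))   [R1 at 1.2.1.1]
3. p(k(p(p(p(0))), k(p(p(p(c))), p(p(q(p(c)))))))  →  p(k(p(p(p(0))), k(p(p(p(c))), p(p(c)))))   [R6 at 1.2.2.1.1]
4. p(k(p(p(p(0))), k(p(p(p(c))), p(p(c)))))  →  p(k(p(p(p(0))), p(p(c))))   [R5 at 1.2]
5. p(k(p(p(p(0))), p(p(c))))  →  p(p(p(0)))   [R5 at 1]

p(p(p(0)))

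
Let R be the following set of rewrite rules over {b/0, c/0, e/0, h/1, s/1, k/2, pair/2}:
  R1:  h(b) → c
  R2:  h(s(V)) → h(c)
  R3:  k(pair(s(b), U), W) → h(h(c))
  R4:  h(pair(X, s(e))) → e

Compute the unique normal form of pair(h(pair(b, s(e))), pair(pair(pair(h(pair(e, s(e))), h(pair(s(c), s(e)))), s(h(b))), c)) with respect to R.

pair(e, pair(pair(pair(e, e), s(c)), c))

1. pair(h(pair(b, s(e))), pair(pair(pair(h(pair(e, s(e))), h(pair(s(c), s(e)))), s(h(b))), c))  →  pair(e, pair(pair(pair(h(pair(e, s(e))), h(pair(s(c), s(e)))), s(h(b))), c))   [R4 at 1]
2. pair(e, pair(pair(pair(h(pair(e, s(e))), h(pair(s(c), s(e)))), s(h(b))), c))  →  pair(e, pair(pair(pair(e, h(pair(s(c), s(e)))), s(h(b))), c))   [R4 at 2.1.1.1]
3. pair(e, pair(pair(pair(e, h(pair(s(c), s(e)))), s(h(b))), c))  →  pair(e, pair(pair(pair(e, e), s(h(b))), c))   [R4 at 2.1.1.2]
4. pair(e, pair(pair(pair(e, e), s(h(b))), c))  →  pair(e, pair(pair(pair(e, e), s(c)), c))   [R1 at 2.1.2.1]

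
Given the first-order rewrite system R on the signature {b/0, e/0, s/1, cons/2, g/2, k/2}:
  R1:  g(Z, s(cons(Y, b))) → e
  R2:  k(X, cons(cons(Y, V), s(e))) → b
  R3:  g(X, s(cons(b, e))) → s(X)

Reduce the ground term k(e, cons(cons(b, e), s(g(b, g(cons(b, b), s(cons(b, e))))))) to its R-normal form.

1. k(e, cons(cons(b, e), s(g(b, g(cons(b, b), s(cons(b, e)))))))  →  k(e, cons(cons(b, e), s(g(b, s(cons(b, b))))))   [R3 at 2.2.1.2]
2. k(e, cons(cons(b, e), s(g(b, s(cons(b, b))))))  →  k(e, cons(cons(b, e), s(e)))   [R1 at 2.2.1]
3. k(e, cons(cons(b, e), s(e)))  →  b   [R2 at ε]

b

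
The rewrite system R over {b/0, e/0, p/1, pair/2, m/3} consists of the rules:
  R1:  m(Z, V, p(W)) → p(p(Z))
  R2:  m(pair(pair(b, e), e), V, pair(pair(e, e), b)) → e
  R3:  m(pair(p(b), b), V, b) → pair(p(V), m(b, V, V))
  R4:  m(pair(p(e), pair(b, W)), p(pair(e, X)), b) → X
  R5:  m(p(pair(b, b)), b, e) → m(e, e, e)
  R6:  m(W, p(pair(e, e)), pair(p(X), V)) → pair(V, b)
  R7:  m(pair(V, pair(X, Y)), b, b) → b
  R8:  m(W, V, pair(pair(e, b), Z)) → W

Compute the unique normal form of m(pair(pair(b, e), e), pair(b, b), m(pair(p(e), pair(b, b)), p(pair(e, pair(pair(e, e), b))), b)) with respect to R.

e

1. m(pair(pair(b, e), e), pair(b, b), m(pair(p(e), pair(b, b)), p(pair(e, pair(pair(e, e), b))), b))  →  m(pair(pair(b, e), e), pair(b, b), pair(pair(e, e), b))   [R4 at 3]
2. m(pair(pair(b, e), e), pair(b, b), pair(pair(e, e), b))  →  e   [R2 at ε]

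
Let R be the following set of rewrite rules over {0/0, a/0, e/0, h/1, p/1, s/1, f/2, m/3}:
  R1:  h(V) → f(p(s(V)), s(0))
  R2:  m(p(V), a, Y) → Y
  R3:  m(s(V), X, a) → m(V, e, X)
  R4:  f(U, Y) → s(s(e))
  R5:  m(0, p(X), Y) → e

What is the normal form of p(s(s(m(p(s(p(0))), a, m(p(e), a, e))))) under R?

1. p(s(s(m(p(s(p(0))), a, m(p(e), a, e)))))  →  p(s(s(m(p(e), a, e))))   [R2 at 1.1.1]
2. p(s(s(m(p(e), a, e))))  →  p(s(s(e)))   [R2 at 1.1.1]

p(s(s(e)))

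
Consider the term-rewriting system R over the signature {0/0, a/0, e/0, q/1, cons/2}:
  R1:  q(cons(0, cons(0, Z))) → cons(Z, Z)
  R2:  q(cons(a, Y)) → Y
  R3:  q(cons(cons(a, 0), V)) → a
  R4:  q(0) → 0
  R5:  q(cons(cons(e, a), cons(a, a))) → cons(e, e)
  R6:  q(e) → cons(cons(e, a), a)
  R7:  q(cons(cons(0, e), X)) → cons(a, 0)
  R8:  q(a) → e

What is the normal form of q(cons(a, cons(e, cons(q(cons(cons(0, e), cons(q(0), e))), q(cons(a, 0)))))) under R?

1. q(cons(a, cons(e, cons(q(cons(cons(0, e), cons(q(0), e))), q(cons(a, 0))))))  →  cons(e, cons(q(cons(cons(0, e), cons(q(0), e))), q(cons(a, 0))))   [R2 at ε]
2. cons(e, cons(q(cons(cons(0, e), cons(q(0), e))), q(cons(a, 0))))  →  cons(e, cons(cons(a, 0), q(cons(a, 0))))   [R7 at 2.1]
3. cons(e, cons(cons(a, 0), q(cons(a, 0))))  →  cons(e, cons(cons(a, 0), 0))   [R2 at 2.2]

cons(e, cons(cons(a, 0), 0))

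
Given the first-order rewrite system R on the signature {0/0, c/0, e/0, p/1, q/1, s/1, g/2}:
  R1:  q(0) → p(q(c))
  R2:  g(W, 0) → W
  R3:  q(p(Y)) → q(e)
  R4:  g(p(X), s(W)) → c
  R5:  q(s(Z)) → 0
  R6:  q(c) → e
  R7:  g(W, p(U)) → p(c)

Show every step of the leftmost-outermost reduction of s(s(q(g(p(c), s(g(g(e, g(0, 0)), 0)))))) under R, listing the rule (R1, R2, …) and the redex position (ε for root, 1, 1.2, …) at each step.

s(s(e))

1. s(s(q(g(p(c), s(g(g(e, g(0, 0)), 0))))))  →  s(s(q(c)))   [R4 at 1.1.1]
2. s(s(q(c)))  →  s(s(e))   [R6 at 1.1]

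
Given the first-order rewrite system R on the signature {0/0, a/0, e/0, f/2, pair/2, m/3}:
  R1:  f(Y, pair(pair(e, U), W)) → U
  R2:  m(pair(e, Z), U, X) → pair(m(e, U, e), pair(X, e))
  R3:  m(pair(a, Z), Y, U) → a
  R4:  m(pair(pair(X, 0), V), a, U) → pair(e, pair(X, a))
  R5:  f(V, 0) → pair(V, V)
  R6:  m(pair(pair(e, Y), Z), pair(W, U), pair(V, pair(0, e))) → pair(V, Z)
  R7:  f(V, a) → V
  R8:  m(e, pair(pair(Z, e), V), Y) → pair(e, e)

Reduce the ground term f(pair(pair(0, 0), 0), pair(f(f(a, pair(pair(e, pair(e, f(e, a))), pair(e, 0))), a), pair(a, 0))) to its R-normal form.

e

1. f(pair(pair(0, 0), 0), pair(f(f(a, pair(pair(e, pair(e, f(e, a))), pair(e, 0))), a), pair(a, 0)))  →  f(pair(pair(0, 0), 0), pair(f(a, pair(pair(e, pair(e, f(e, a))), pair(e, 0))), pair(a, 0)))   [R7 at 2.1]
2. f(pair(pair(0, 0), 0), pair(f(a, pair(pair(e, pair(e, f(e, a))), pair(e, 0))), pair(a, 0)))  →  f(pair(pair(0, 0), 0), pair(pair(e, f(e, a)), pair(a, 0)))   [R1 at 2.1]
3. f(pair(pair(0, 0), 0), pair(pair(e, f(e, a)), pair(a, 0)))  →  f(e, a)   [R1 at ε]
4. f(e, a)  →  e   [R7 at ε]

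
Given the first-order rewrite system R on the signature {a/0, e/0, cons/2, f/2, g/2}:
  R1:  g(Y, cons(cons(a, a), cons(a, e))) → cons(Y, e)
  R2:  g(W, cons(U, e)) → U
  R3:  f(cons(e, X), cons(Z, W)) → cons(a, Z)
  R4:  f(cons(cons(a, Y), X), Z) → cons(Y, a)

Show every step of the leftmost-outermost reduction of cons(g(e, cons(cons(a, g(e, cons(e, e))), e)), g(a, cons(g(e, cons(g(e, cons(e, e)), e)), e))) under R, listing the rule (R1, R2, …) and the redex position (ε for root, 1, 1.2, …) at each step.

1. cons(g(e, cons(cons(a, g(e, cons(e, e))), e)), g(a, cons(g(e, cons(g(e, cons(e, e)), e)), e)))  →  cons(cons(a, g(e, cons(e, e))), g(a, cons(g(e, cons(g(e, cons(e, e)), e)), e)))   [R2 at 1]
2. cons(cons(a, g(e, cons(e, e))), g(a, cons(g(e, cons(g(e, cons(e, e)), e)), e)))  →  cons(cons(a, e), g(a, cons(g(e, cons(g(e, cons(e, e)), e)), e)))   [R2 at 1.2]
3. cons(cons(a, e), g(a, cons(g(e, cons(g(e, cons(e, e)), e)), e)))  →  cons(cons(a, e), g(e, cons(g(e, cons(e, e)), e)))   [R2 at 2]
4. cons(cons(a, e), g(e, cons(g(e, cons(e, e)), e)))  →  cons(cons(a, e), g(e, cons(e, e)))   [R2 at 2]
5. cons(cons(a, e), g(e, cons(e, e)))  →  cons(cons(a, e), e)   [R2 at 2]

cons(cons(a, e), e)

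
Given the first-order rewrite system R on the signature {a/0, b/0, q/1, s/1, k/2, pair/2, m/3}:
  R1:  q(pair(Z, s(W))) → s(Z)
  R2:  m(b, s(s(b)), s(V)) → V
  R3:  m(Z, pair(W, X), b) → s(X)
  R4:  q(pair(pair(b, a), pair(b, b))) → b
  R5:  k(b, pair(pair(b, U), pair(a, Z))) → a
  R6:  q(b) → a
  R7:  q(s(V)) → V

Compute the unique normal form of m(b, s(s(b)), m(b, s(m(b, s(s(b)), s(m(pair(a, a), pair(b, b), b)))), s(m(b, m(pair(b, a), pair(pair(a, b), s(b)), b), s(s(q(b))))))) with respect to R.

1. m(b, s(s(b)), m(b, s(m(b, s(s(b)), s(m(pair(a, a), pair(b, b), b)))), s(m(b, m(pair(b, a), pair(pair(a, b), s(b)), b), s(s(q(b)))))))  →  m(b, s(s(b)), m(b, s(m(pair(a, a), pair(b, b), b)), s(m(b, m(pair(b, a), pair(pair(a, b), s(b)), b), s(s(q(b)))))))   [R2 at 3.2.1]
2. m(b, s(s(b)), m(b, s(m(pair(a, a), pair(b, b), b)), s(m(b, m(pair(b, a), pair(pair(a, b), s(b)), b), s(s(q(b)))))))  →  m(b, s(s(b)), m(b, s(s(b)), s(m(b, m(pair(b, a), pair(pair(a, b), s(b)), b), s(s(q(b)))))))   [R3 at 3.2.1]
3. m(b, s(s(b)), m(b, s(s(b)), s(m(b, m(pair(b, a), pair(pair(a, b), s(b)), b), s(s(q(b)))))))  →  m(b, s(s(b)), m(b, m(pair(b, a), pair(pair(a, b), s(b)), b), s(s(q(b)))))   [R2 at 3]
4. m(b, s(s(b)), m(b, m(pair(b, a), pair(pair(a, b), s(b)), b), s(s(q(b)))))  →  m(b, s(s(b)), m(b, s(s(b)), s(s(q(b)))))   [R3 at 3.2]
5. m(b, s(s(b)), m(b, s(s(b)), s(s(q(b)))))  →  m(b, s(s(b)), s(q(b)))   [R2 at 3]
6. m(b, s(s(b)), s(q(b)))  →  q(b)   [R2 at ε]
7. q(b)  →  a   [R6 at ε]

a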